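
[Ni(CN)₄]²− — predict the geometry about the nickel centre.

square planar

Each cyanide is −1; balancing the −2 overall charge requires Ni(II).
Ni sits in group 10, so the d-electron count is 10 − 2 = 8.
Coordination number: 4.
Cyanide is a strong-field ligand (high in the spectrochemical series).
A 3d d⁸ ion with strong-field ligands gains enough CFSE to favour square planar over tetrahedral.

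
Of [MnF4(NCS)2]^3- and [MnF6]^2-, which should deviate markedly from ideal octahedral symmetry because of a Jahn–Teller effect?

[MnF4(NCS)2]^3-: Summing ligand charges against the −3 overall charge gives an oxidation state of +3 for manganese. Manganese is a group-7 element; Mn(III) is therefore d⁴. Fluoride and isothiocyanate are weak-field ligands for a first-row metal, so the complex is high-spin. The t₂g³e_g¹ (high-spin) configuration has an unevenly filled e_g set; the Jahn–Teller theorem predicts a tetragonal distortion (typically axial elongation) to lift the degeneracy.
[MnF6]^2-: Ligand charges: each fluoride is −1. With an overall charge of −2 the manganese centre must be in the +4 oxidation state. Mn sits in group 7, so the d-electron count is 7 − 4 = 3. The d³ configuration leaves the e_g set evenly filled (or empty) — no strong Jahn–Teller driving force.

[MnF4(NCS)2]^3-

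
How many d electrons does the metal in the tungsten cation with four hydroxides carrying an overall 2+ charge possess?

d⁰

Summing ligand charges against the +2 overall charge gives an oxidation state of +6 for tungsten.
Tungsten is a group-6 element; W(VI) is therefore d⁰.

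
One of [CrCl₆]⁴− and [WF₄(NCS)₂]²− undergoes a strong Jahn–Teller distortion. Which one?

[CrCl₆]⁴−

[CrCl₆]⁴−: Ligand charges: each chloride is −1. With an overall charge of −4 the chromium centre must be in the +2 oxidation state. Cr sits in group 6, so the d-electron count is 6 − 2 = 4. Chloride is a weak-field ligand for a first-row metal, so the complex is high-spin. The t₂g³e_g¹ (high-spin) configuration has an unevenly filled e_g set; the Jahn–Teller theorem predicts a tetragonal distortion (typically axial elongation) to lift the degeneracy.
[WF₄(NCS)₂]²−: Each fluoride is −1; each isothiocyanate is −1; balancing the −2 overall charge requires W(IV). Group 6 minus oxidation state 4 gives a d² configuration. The d² configuration leaves the e_g set evenly filled (or empty) — no strong Jahn–Teller driving force.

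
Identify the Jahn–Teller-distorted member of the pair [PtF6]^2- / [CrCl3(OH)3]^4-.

[PtF6]^2-: Ligand charges: each fluoride is −1. With an overall charge of −2 the platinum centre must be in the +4 oxidation state. Pt sits in group 10, so the d-electron count is 10 − 4 = 6. A 5d ion has a large Δₒ and is invariably low-spin. The d⁶ configuration leaves the e_g set evenly filled (or empty) — no strong Jahn–Teller driving force.
[CrCl3(OH)3]^4-: Each chloride is −1; each hydroxide is −1; balancing the −4 overall charge requires Cr(II). Cr sits in group 6, so the d-electron count is 6 − 2 = 4. Chloride and hydroxide are weak-field ligands for a first-row metal, so the complex is high-spin. The t₂g³e_g¹ (high-spin) configuration has an unevenly filled e_g set; the Jahn–Teller theorem predicts a tetragonal distortion (typically axial elongation) to lift the degeneracy.

[CrCl3(OH)3]^4-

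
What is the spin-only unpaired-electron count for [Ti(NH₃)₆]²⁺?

Ammonia is neutral; balancing the +2 overall charge requires Ti(II).
Ti sits in group 4, so the d-electron count is 4 − 2 = 2.
In an octahedral field the d² configuration is t₂g²e_g⁰ (only one arrangement possible), giving 2 unpaired electrons.

2 unpaired electrons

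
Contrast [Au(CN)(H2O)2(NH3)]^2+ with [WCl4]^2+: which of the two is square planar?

For [Au(CN)(H2O)2(NH3)]^2+: Ligand charges: each cyanide is −1; water is neutral; ammonia is neutral. With an overall charge of +2 the gold centre must be in the +3 oxidation state. Gold is a group-11 element; Au(III) is therefore d⁸. A 5d d⁸ ion has a large crystal-field splitting; square planar leaves the high-energy d_{x²−y²} orbital empty and maximises CFSE. → square planar.
For [WCl4]^2+: Ligand charges: each chloride is −1. With an overall charge of +2 the tungsten centre must be in the +6 oxidation state. Tungsten is a group-6 element; W(VI) is therefore d⁰. A d⁰ ion has no crystal-field stabilisation preference between square planar and tetrahedral, so four ligands adopt the sterically favoured tetrahedral geometry. → tetrahedral.

[Au(CN)(H2O)2(NH3)]^2+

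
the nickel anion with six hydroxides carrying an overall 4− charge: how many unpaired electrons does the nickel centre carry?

Each hydroxide is −1; balancing the −4 overall charge requires Ni(II).
Ni sits in group 10, so the d-electron count is 10 − 2 = 8.
In an octahedral field the d⁸ configuration is t₂g⁶e_g² (only one arrangement possible), giving 2 unpaired electrons.

2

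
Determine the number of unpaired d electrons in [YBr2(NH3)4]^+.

Each bromide is −1; ammonia is neutral; balancing the +1 overall charge requires Y(III).
Yttrium is a group-3 element; Y(III) is therefore d⁰.
In an octahedral field the d⁰ configuration is t₂g⁰e_g⁰, giving 0 unpaired electrons.

0 unpaired electrons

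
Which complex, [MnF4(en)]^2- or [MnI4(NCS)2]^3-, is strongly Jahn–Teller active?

[MnI4(NCS)2]^3-

[MnF4(en)]^2-: Summing ligand charges against the −2 overall charge gives an oxidation state of +2 for manganese. Group 7 minus oxidation state 2 gives a d⁵ configuration. Fluoride is a weak-field ligand for a first-row metal, so the complex is high-spin. The d⁵ configuration leaves the e_g set evenly filled (or empty) — no strong Jahn–Teller driving force.
[MnI4(NCS)2]^3-: Summing ligand charges against the −3 overall charge gives an oxidation state of +3 for manganese. Manganese is a group-7 element; Mn(III) is therefore d⁴. Iodide and isothiocyanate are weak-field ligands for a first-row metal, so the complex is high-spin. The t₂g³e_g¹ (high-spin) configuration has an unevenly filled e_g set; the Jahn–Teller theorem predicts a tetragonal distortion (typically axial elongation) to lift the degeneracy.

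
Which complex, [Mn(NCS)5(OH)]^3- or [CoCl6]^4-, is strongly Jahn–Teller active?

[Mn(NCS)5(OH)]^3-: Ligand charges: each isothiocyanate is −1; each hydroxide is −1. With an overall charge of −3 the manganese centre must be in the +3 oxidation state. Group 7 minus oxidation state 3 gives a d⁴ configuration. Hydroxide and isothiocyanate are weak-field ligands for a first-row metal, so the complex is high-spin. The t₂g³e_g¹ (high-spin) configuration has an unevenly filled e_g set; the Jahn–Teller theorem predicts a tetragonal distortion (typically axial elongation) to lift the degeneracy.
[CoCl6]^4-: Each chloride is −1; balancing the −4 overall charge requires Co(II). Co sits in group 9, so the d-electron count is 9 − 2 = 7. Chloride is a weak-field ligand for a first-row metal, so the complex is high-spin. The d⁷ configuration leaves the e_g set evenly filled (or empty) — no strong Jahn–Teller driving force.

[Mn(NCS)5(OH)]^3-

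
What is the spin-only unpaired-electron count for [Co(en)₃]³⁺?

Summing ligand charges against the +3 overall charge gives an oxidation state of +3 for cobalt.
Cobalt is a group-9 element; Co(III) is therefore d⁶.
Counting donor atoms: 3×ethylenediamine (bidentate) → 6 donors. Coordination number = 6.
The spin state decides the count: Co(III) has an exceptionally large octahedral splitting and is low-spin with essentially every ligand except fluoride.
An octahedral low-spin d⁶ ion is t₂g⁶e_g⁰, giving 0 unpaired electrons.

0 unpaired electrons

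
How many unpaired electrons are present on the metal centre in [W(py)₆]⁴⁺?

Ligand charges: pyridine is neutral. With an overall charge of +4 the tungsten centre must be in the +4 oxidation state.
W sits in group 6, so the d-electron count is 6 − 4 = 2.
In an octahedral field the d² configuration is t₂g²e_g⁰ (only one arrangement possible), giving 2 unpaired electrons.

2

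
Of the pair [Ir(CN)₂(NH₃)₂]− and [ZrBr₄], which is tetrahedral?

[ZrBr₄]

For [Ir(CN)₂(NH₃)₂]−: Each cyanide is −1; ammonia is neutral; balancing the −1 overall charge requires Ir(I). Group 9 minus oxidation state 1 gives a d⁸ configuration. A 5d d⁸ ion has a large crystal-field splitting; square planar leaves the high-energy d_{x²−y²} orbital empty and maximises CFSE. → square planar.
For [ZrBr₄]: Each bromide is −1; balancing the 0 overall charge requires Zr(IV). Zr sits in group 4, so the d-electron count is 4 − 4 = 0. A d⁰ ion has no crystal-field stabilisation preference between square planar and tetrahedral, so four ligands adopt the sterically favoured tetrahedral geometry. → tetrahedral.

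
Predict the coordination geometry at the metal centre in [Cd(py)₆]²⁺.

octahedral

Summing ligand charges against the +2 overall charge gives an oxidation state of +2 for cadmium.
Cadmium is a group-12 element; Cd(II) is therefore d¹⁰.
Coordination number: 6.
Six donors around a single metal centre give an octahedral coordination sphere.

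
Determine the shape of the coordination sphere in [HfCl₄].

Ligand charges: each chloride is −1. With an overall charge of 0 the hafnium centre must be in the +4 oxidation state.
Hf sits in group 4, so the d-electron count is 4 − 4 = 0.
With 4 monodentate ligands the coordination number is 4.
A d⁰ ion has no crystal-field stabilisation preference between square planar and tetrahedral, so four ligands adopt the sterically favoured tetrahedral geometry.

tetrahedral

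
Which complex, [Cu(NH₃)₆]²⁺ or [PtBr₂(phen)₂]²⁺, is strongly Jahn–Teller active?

[Cu(NH₃)₆]²⁺: Summing ligand charges against the +2 overall charge gives an oxidation state of +2 for copper. Cu sits in group 11, so the d-electron count is 11 − 2 = 9. The t₂g⁶e_g³ configuration has an unevenly filled e_g set; the Jahn–Teller theorem predicts a tetragonal distortion (typically axial elongation) to lift the degeneracy.
[PtBr₂(phen)₂]²⁺: Ligand charges: each bromide is −1; 1,10-phenanthroline is neutral. With an overall charge of +2 the platinum centre must be in the +4 oxidation state. Group 10 minus oxidation state 4 gives a d⁶ configuration. A 5d ion has a large Δₒ and is invariably low-spin. The d⁶ configuration leaves the e_g set evenly filled (or empty) — no strong Jahn–Teller driving force.

[Cu(NH₃)₆]²⁺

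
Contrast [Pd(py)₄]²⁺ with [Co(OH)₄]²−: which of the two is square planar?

For [Pd(py)₄]²⁺: Summing ligand charges against the +2 overall charge gives an oxidation state of +2 for palladium. Pd sits in group 10, so the d-electron count is 10 − 2 = 8. A 4d d⁸ ion has a large crystal-field splitting; square planar leaves the high-energy d_{x²−y²} orbital empty and maximises CFSE. → square planar.
For [Co(OH)₄]²−: Ligand charges: each hydroxide is −1. With an overall charge of −2 the cobalt centre must be in the +2 oxidation state. Co sits in group 9, so the d-electron count is 9 − 2 = 7. For a high-spin 3d d⁷ ion with weak-field ligands the small Δₜ gives little square-planar CFSE advantage, so four ligands adopt the sterically favoured tetrahedral geometry. → tetrahedral.

[Pd(py)₄]²⁺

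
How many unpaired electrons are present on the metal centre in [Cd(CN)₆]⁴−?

0

Each cyanide is −1; balancing the −4 overall charge requires Cd(II).
Cadmium is a group-12 element; Cd(II) is therefore d¹⁰.
In an octahedral field the d¹⁰ configuration is t₂g⁶e_g⁴, giving 0 unpaired electrons.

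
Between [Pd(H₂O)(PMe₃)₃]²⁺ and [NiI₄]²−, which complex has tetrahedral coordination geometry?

[NiI₄]²−

For [Pd(H₂O)(PMe₃)₃]²⁺: Ligand charges: water is neutral; trimethylphosphine is neutral. With an overall charge of +2 the palladium centre must be in the +2 oxidation state. Palladium is a group-10 element; Pd(II) is therefore d⁸. A 4d d⁸ ion has a large crystal-field splitting; square planar leaves the high-energy d_{x²−y²} orbital empty and maximises CFSE. → square planar.
For [NiI₄]²−: Ligand charges: each iodide is −1. With an overall charge of −2 the nickel centre must be in the +2 oxidation state. Nickel is a group-10 element; Ni(II) is therefore d⁸. Iodide is a weak-field ligand. With weak-field ligands the CFSE gain from square planar is small, so a 3d d⁸ ion takes the sterically preferred tetrahedral geometry. → tetrahedral.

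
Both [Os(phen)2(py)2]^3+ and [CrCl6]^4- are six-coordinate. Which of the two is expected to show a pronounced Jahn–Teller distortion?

[Os(phen)2(py)2]^3+: Summing ligand charges against the +3 overall charge gives an oxidation state of +3 for osmium. Group 8 minus oxidation state 3 gives a d⁵ configuration. A 5d ion has a large Δₒ and is invariably low-spin. The d⁵ configuration leaves the e_g set evenly filled (or empty) — no strong Jahn–Teller driving force.
[CrCl6]^4-: Each chloride is −1; balancing the −4 overall charge requires Cr(II). Cr sits in group 6, so the d-electron count is 6 − 2 = 4. Chloride is a weak-field ligand for a first-row metal, so the complex is high-spin. The t₂g³e_g¹ (high-spin) configuration has an unevenly filled e_g set; the Jahn–Teller theorem predicts a tetragonal distortion (typically axial elongation) to lift the degeneracy.

[CrCl6]^4-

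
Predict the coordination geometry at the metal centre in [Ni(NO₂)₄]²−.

square planar

Each nitro (N-bound nitrite) is −1; balancing the −2 overall charge requires Ni(II).
Group 10 minus oxidation state 2 gives a d⁸ configuration.
With 4 monodentate ligands the coordination number is 4.
Nitro (N-bound nitrite) is a strong-field ligand (high in the spectrochemical series).
A 3d d⁸ ion with strong-field ligands gains enough CFSE to favour square planar over tetrahedral.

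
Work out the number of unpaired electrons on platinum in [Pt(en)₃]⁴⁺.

Ligand charges: ethylenediamine is neutral. With an overall charge of +4 the platinum centre must be in the +4 oxidation state.
Group 10 minus oxidation state 4 gives a d⁶ configuration.
Counting donor atoms: 3×ethylenediamine (bidentate) → 6 donors. Coordination number = 6.
The spin state decides the count: a 5d ion has a large Δₒ and is invariably low-spin.
An octahedral low-spin d⁶ ion is t₂g⁶e_g⁰, giving 0 unpaired electrons.

0 unpaired electrons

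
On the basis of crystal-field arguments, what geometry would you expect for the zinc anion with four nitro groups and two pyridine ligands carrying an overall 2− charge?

octahedral

Summing ligand charges against the −2 overall charge gives an oxidation state of +2 for zinc.
Zinc is a group-12 element; Zn(II) is therefore d¹⁰.
With 6 monodentate ligands the coordination number is 6.
Six donors around a single metal centre give an octahedral coordination sphere.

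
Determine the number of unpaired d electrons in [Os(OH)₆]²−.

Summing ligand charges against the −2 overall charge gives an oxidation state of +4 for osmium.
Os sits in group 8, so the d-electron count is 8 − 4 = 4.
The spin state decides the count: a 5d ion has a large Δₒ and is invariably low-spin.
An octahedral low-spin d⁴ ion is t₂g⁴e_g⁰, giving 2 unpaired electrons.

2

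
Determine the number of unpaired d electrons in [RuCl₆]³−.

1

Each chloride is −1; balancing the −3 overall charge requires Ru(III).
Group 8 minus oxidation state 3 gives a d⁵ configuration.
The spin state decides the count: a 4d ion has a large Δₒ and is invariably low-spin.
An octahedral low-spin d⁵ ion is t₂g⁵e_g⁰, giving 1 unpaired electron.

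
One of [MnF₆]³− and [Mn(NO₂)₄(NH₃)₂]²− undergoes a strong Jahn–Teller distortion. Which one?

[MnF₆]³−

[MnF₆]³−: Each fluoride is −1; balancing the −3 overall charge requires Mn(III). Mn sits in group 7, so the d-electron count is 7 − 3 = 4. Fluoride is a weak-field ligand for a first-row metal, so the complex is high-spin. The t₂g³e_g¹ (high-spin) configuration has an unevenly filled e_g set; the Jahn–Teller theorem predicts a tetragonal distortion (typically axial elongation) to lift the degeneracy.
[Mn(NO₂)₄(NH₃)₂]²−: Summing ligand charges against the −2 overall charge gives an oxidation state of +2 for manganese. Manganese is a group-7 element; Mn(II) is therefore d⁵. Nitro (N-bound nitrite) is a strong-field ligand (high in the spectrochemical series) for a first-row metal, so the complex is low-spin. The d⁵ configuration leaves the e_g set evenly filled (or empty) — no strong Jahn–Teller driving force.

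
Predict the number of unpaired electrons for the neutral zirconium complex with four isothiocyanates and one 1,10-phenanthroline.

Each isothiocyanate is −1; 1,10-phenanthroline is neutral; balancing the 0 overall charge requires Zr(IV).
Zr sits in group 4, so the d-electron count is 4 − 4 = 0.
Counting donor atoms: 4×isothiocyanate (monodentate) → 4 donors; 1×1,10-phenanthroline (bidentate) → 2 donors. Coordination number = 6.
In an octahedral field the d⁰ configuration is t₂g⁰e_g⁰, giving 0 unpaired electrons.

0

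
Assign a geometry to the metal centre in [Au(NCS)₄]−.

Summing ligand charges against the −1 overall charge gives an oxidation state of +3 for gold.
Au sits in group 11, so the d-electron count is 11 − 3 = 8.
With 4 monodentate ligands the coordination number is 4.
A 5d d⁸ ion has a large crystal-field splitting; square planar leaves the high-energy d_{x²−y²} orbital empty and maximises CFSE.

square planar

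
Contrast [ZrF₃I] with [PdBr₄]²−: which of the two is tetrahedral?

[ZrF₃I]

For [ZrF₃I]: Ligand charges: each fluoride is −1; each iodide is −1. With an overall charge of 0 the zirconium centre must be in the +4 oxidation state. Group 4 minus oxidation state 4 gives a d⁰ configuration. A d⁰ ion has no crystal-field stabilisation preference between square planar and tetrahedral, so four ligands adopt the sterically favoured tetrahedral geometry. → tetrahedral.
For [PdBr₄]²−: Summing ligand charges against the −2 overall charge gives an oxidation state of +2 for palladium. Pd sits in group 10, so the d-electron count is 10 − 2 = 8. A 4d d⁸ ion has a large crystal-field splitting; square planar leaves the high-energy d_{x²−y²} orbital empty and maximises CFSE. → square planar.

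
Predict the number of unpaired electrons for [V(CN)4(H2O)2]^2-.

3 unpaired electrons

Each cyanide is −1; water is neutral; balancing the −2 overall charge requires V(II).
V sits in group 5, so the d-electron count is 5 − 2 = 3.
In an octahedral field the d³ configuration is t₂g³e_g⁰ (only one arrangement possible), giving 3 unpaired electrons.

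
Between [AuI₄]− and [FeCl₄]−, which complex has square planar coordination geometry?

[AuI₄]−

For [AuI₄]−: Each iodide is −1; balancing the −1 overall charge requires Au(III). Gold is a group-11 element; Au(III) is therefore d⁸. A 5d d⁸ ion has a large crystal-field splitting; square planar leaves the high-energy d_{x²−y²} orbital empty and maximises CFSE. → square planar.
For [FeCl₄]−: Ligand charges: each chloride is −1. With an overall charge of −1 the iron centre must be in the +3 oxidation state. Fe sits in group 8, so the d-electron count is 8 − 3 = 5. A high-spin d⁵ ion has zero CFSE in either geometry, so four ligands adopt the sterically favoured tetrahedral geometry. → tetrahedral.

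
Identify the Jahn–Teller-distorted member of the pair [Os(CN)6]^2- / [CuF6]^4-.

[Os(CN)6]^2-: Summing ligand charges against the −2 overall charge gives an oxidation state of +4 for osmium. Os sits in group 8, so the d-electron count is 8 − 4 = 4. A 5d ion has a large Δₒ and is invariably low-spin. The d⁴ configuration leaves the e_g set evenly filled (or empty) — no strong Jahn–Teller driving force.
[CuF6]^4-: Each fluoride is −1; balancing the −4 overall charge requires Cu(II). Copper is a group-11 element; Cu(II) is therefore d⁹. The t₂g⁶e_g³ configuration has an unevenly filled e_g set; the Jahn–Teller theorem predicts a tetragonal distortion (typically axial elongation) to lift the degeneracy.

[CuF6]^4-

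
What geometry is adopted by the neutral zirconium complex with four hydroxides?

Each hydroxide is −1; balancing the 0 overall charge requires Zr(IV).
Zirconium is a group-4 element; Zr(IV) is therefore d⁰.
With 4 monodentate ligands the coordination number is 4.
A d⁰ ion has no crystal-field stabilisation preference between square planar and tetrahedral, so four ligands adopt the sterically favoured tetrahedral geometry.

tetrahedral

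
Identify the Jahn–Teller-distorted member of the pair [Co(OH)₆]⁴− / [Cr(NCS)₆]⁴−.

[Cr(NCS)₆]⁴−

[Co(OH)₆]⁴−: Ligand charges: each hydroxide is −1. With an overall charge of −4 the cobalt centre must be in the +2 oxidation state. Co sits in group 9, so the d-electron count is 9 − 2 = 7. Hydroxide is a weak-field ligand for a first-row metal, so the complex is high-spin. The d⁷ configuration leaves the e_g set evenly filled (or empty) — no strong Jahn–Teller driving force.
[Cr(NCS)₆]⁴−: Summing ligand charges against the −4 overall charge gives an oxidation state of +2 for chromium. Group 6 minus oxidation state 2 gives a d⁴ configuration. Isothiocyanate is a weak-field ligand for a first-row metal, so the complex is high-spin. The t₂g³e_g¹ (high-spin) configuration has an unevenly filled e_g set; the Jahn–Teller theorem predicts a tetragonal distortion (typically axial elongation) to lift the degeneracy.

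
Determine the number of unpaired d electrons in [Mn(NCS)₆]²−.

3

Summing ligand charges against the −2 overall charge gives an oxidation state of +4 for manganese.
Group 7 minus oxidation state 4 gives a d³ configuration.
In an octahedral field the d³ configuration is t₂g³e_g⁰ (only one arrangement possible), giving 3 unpaired electrons.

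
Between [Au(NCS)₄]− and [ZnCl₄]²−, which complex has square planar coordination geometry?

[Au(NCS)₄]−

For [Au(NCS)₄]−: Each isothiocyanate is −1; balancing the −1 overall charge requires Au(III). Group 11 minus oxidation state 3 gives a d⁸ configuration. A 5d d⁸ ion has a large crystal-field splitting; square planar leaves the high-energy d_{x²−y²} orbital empty and maximises CFSE. → square planar.
For [ZnCl₄]²−: Summing ligand charges against the −2 overall charge gives an oxidation state of +2 for zinc. Zinc is a group-12 element; Zn(II) is therefore d¹⁰. A d¹⁰ ion has no crystal-field stabilisation preference between square planar and tetrahedral, so four ligands adopt the sterically favoured tetrahedral geometry. → tetrahedral.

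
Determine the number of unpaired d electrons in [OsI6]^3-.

Summing ligand charges against the −3 overall charge gives an oxidation state of +3 for osmium.
Osmium is a group-8 element; Os(III) is therefore d⁵.
The spin state decides the count: a 5d ion has a large Δₒ and is invariably low-spin.
An octahedral low-spin d⁵ ion is t₂g⁵e_g⁰, giving 1 unpaired electron.

1 unpaired electron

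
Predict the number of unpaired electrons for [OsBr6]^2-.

Each bromide is −1; balancing the −2 overall charge requires Os(IV).
Group 8 minus oxidation state 4 gives a d⁴ configuration.
The spin state decides the count: a 5d ion has a large Δₒ and is invariably low-spin.
An octahedral low-spin d⁴ ion is t₂g⁴e_g⁰, giving 2 unpaired electrons.

2 unpaired electrons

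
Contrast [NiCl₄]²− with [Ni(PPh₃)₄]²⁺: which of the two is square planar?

For [NiCl₄]²−: Ligand charges: each chloride is −1. With an overall charge of −2 the nickel centre must be in the +2 oxidation state. Nickel is a group-10 element; Ni(II) is therefore d⁸. Chloride is a weak-field ligand. With weak-field ligands the CFSE gain from square planar is small, so a 3d d⁸ ion takes the sterically preferred tetrahedral geometry. → tetrahedral.
For [Ni(PPh₃)₄]²⁺: Triphenylphosphine is neutral; balancing the +2 overall charge requires Ni(II). Group 10 minus oxidation state 2 gives a d⁸ configuration. Triphenylphosphine is a strong-field ligand (high in the spectrochemical series). A 3d d⁸ ion with strong-field ligands gains enough CFSE to favour square planar over tetrahedral. → square planar.

[Ni(PPh₃)₄]²⁺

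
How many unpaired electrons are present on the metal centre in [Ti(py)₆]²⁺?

2

Pyridine is neutral; balancing the +2 overall charge requires Ti(II).
Group 4 minus oxidation state 2 gives a d² configuration.
In an octahedral field the d² configuration is t₂g²e_g⁰ (only one arrangement possible), giving 2 unpaired electrons.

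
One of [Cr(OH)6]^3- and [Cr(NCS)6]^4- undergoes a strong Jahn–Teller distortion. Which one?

[Cr(NCS)6]^4-

[Cr(OH)6]^3-: Summing ligand charges against the −3 overall charge gives an oxidation state of +3 for chromium. Cr sits in group 6, so the d-electron count is 6 − 3 = 3. The d³ configuration leaves the e_g set evenly filled (or empty) — no strong Jahn–Teller driving force.
[Cr(NCS)6]^4-: Ligand charges: each isothiocyanate is −1. With an overall charge of −4 the chromium centre must be in the +2 oxidation state. Chromium is a group-6 element; Cr(II) is therefore d⁴. Isothiocyanate is a weak-field ligand for a first-row metal, so the complex is high-spin. The t₂g³e_g¹ (high-spin) configuration has an unevenly filled e_g set; the Jahn–Teller theorem predicts a tetragonal distortion (typically axial elongation) to lift the degeneracy.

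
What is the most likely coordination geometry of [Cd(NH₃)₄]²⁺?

Ligand charges: ammonia is neutral. With an overall charge of +2 the cadmium centre must be in the +2 oxidation state.
Cadmium is a group-12 element; Cd(II) is therefore d¹⁰.
Coordination number: 4.
A d¹⁰ ion has no crystal-field stabilisation preference between square planar and tetrahedral, so four ligands adopt the sterically favoured tetrahedral geometry.

tetrahedral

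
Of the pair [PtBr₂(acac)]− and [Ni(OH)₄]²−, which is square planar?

[PtBr₂(acac)]−

For [PtBr₂(acac)]−: Ligand charges: each bromide is −1; each acetylacetonate is −1. With an overall charge of −1 the platinum centre must be in the +2 oxidation state. Pt sits in group 10, so the d-electron count is 10 − 2 = 8. A 5d d⁸ ion has a large crystal-field splitting; square planar leaves the high-energy d_{x²−y²} orbital empty and maximises CFSE. → square planar.
For [Ni(OH)₄]²−: Each hydroxide is −1; balancing the −2 overall charge requires Ni(II). Group 10 minus oxidation state 2 gives a d⁸ configuration. Hydroxide is a weak-field ligand. With weak-field ligands the CFSE gain from square planar is small, so a 3d d⁸ ion takes the sterically preferred tetrahedral geometry. → tetrahedral.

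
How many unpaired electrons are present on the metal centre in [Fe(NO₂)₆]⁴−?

0 unpaired electrons

Ligand charges: each nitro (N-bound nitrite) is −1. With an overall charge of −4 the iron centre must be in the +2 oxidation state.
Fe sits in group 8, so the d-electron count is 8 − 2 = 6.
The spin state decides the count: Nitro (N-bound nitrite) is a strong-field ligand (high in the spectrochemical series) for a first-row metal, so the complex is low-spin.
An octahedral low-spin d⁶ ion is t₂g⁶e_g⁰, giving 0 unpaired electrons.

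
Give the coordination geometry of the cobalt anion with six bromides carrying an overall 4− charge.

octahedral

Summing ligand charges against the −4 overall charge gives an oxidation state of +2 for cobalt.
Co sits in group 9, so the d-electron count is 9 − 2 = 7.
With 6 monodentate ligands the coordination number is 6.
Six donors around a single metal centre give an octahedral coordination sphere.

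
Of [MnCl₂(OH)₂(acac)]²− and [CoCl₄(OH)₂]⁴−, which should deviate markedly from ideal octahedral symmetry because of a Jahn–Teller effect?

[MnCl₂(OH)₂(acac)]²−: Ligand charges: each chloride is −1; each hydroxide is −1; each acetylacetonate is −1. With an overall charge of −2 the manganese centre must be in the +3 oxidation state. Group 7 minus oxidation state 3 gives a d⁴ configuration. Acetylacetonate, chloride, and hydroxide are weak-field ligands for a first-row metal, so the complex is high-spin. The t₂g³e_g¹ (high-spin) configuration has an unevenly filled e_g set; the Jahn–Teller theorem predicts a tetragonal distortion (typically axial elongation) to lift the degeneracy.
[CoCl₄(OH)₂]⁴−: Each chloride is −1; each hydroxide is −1; balancing the −4 overall charge requires Co(II). Co sits in group 9, so the d-electron count is 9 − 2 = 7. Chloride and hydroxide are weak-field ligands for a first-row metal, so the complex is high-spin. The d⁷ configuration leaves the e_g set evenly filled (or empty) — no strong Jahn–Teller driving force.

[MnCl₂(OH)₂(acac)]²−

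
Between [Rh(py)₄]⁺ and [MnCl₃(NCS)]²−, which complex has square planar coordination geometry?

[Rh(py)₄]⁺

For [Rh(py)₄]⁺: Ligand charges: pyridine is neutral. With an overall charge of +1 the rhodium centre must be in the +1 oxidation state. Group 9 minus oxidation state 1 gives a d⁸ configuration. A 4d d⁸ ion has a large crystal-field splitting; square planar leaves the high-energy d_{x²−y²} orbital empty and maximises CFSE. → square planar.
For [MnCl₃(NCS)]²−: Ligand charges: each chloride is −1; each isothiocyanate is −1. With an overall charge of −2 the manganese centre must be in the +2 oxidation state. Group 7 minus oxidation state 2 gives a d⁵ configuration. A high-spin d⁵ ion has zero CFSE in either geometry, so four ligands adopt the sterically favoured tetrahedral geometry. → tetrahedral.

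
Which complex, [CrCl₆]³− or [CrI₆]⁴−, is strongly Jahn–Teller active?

[CrCl₆]³−: Summing ligand charges against the −3 overall charge gives an oxidation state of +3 for chromium. Chromium is a group-6 element; Cr(III) is therefore d³. The d³ configuration leaves the e_g set evenly filled (or empty) — no strong Jahn–Teller driving force.
[CrI₆]⁴−: Ligand charges: each iodide is −1. With an overall charge of −4 the chromium centre must be in the +2 oxidation state. Group 6 minus oxidation state 2 gives a d⁴ configuration. Iodide is a weak-field ligand for a first-row metal, so the complex is high-spin. The t₂g³e_g¹ (high-spin) configuration has an unevenly filled e_g set; the Jahn–Teller theorem predicts a tetragonal distortion (typically axial elongation) to lift the degeneracy.

[CrI₆]⁴−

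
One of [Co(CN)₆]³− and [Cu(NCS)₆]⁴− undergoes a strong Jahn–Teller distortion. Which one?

[Co(CN)₆]³−: Summing ligand charges against the −3 overall charge gives an oxidation state of +3 for cobalt. Cobalt is a group-9 element; Co(III) is therefore d⁶. Co(III) has an exceptionally large octahedral splitting and is low-spin with essentially every ligand except fluoride. The d⁶ configuration leaves the e_g set evenly filled (or empty) — no strong Jahn–Teller driving force.
[Cu(NCS)₆]⁴−: Summing ligand charges against the −4 overall charge gives an oxidation state of +2 for copper. Copper is a group-11 element; Cu(II) is therefore d⁹. The t₂g⁶e_g³ configuration has an unevenly filled e_g set; the Jahn–Teller theorem predicts a tetragonal distortion (typically axial elongation) to lift the degeneracy.

[Cu(NCS)₆]⁴−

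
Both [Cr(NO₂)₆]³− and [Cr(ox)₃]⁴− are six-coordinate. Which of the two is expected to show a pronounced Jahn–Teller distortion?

[Cr(NO₂)₆]³−: Ligand charges: each nitro (N-bound nitrite) is −1. With an overall charge of −3 the chromium centre must be in the +3 oxidation state. Cr sits in group 6, so the d-electron count is 6 − 3 = 3. The d³ configuration leaves the e_g set evenly filled (or empty) — no strong Jahn–Teller driving force.
[Cr(ox)₃]⁴−: Ligand charges: each oxalate is −2. With an overall charge of −4 the chromium centre must be in the +2 oxidation state. Cr sits in group 6, so the d-electron count is 6 − 2 = 4. Oxalate is a weak-field ligand for a first-row metal, so the complex is high-spin. The t₂g³e_g¹ (high-spin) configuration has an unevenly filled e_g set; the Jahn–Teller theorem predicts a tetragonal distortion (typically axial elongation) to lift the degeneracy.

[Cr(ox)₃]⁴−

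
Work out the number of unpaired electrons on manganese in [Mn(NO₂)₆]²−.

3

Each nitro (N-bound nitrite) is −1; balancing the −2 overall charge requires Mn(IV).
Manganese is a group-7 element; Mn(IV) is therefore d³.
In an octahedral field the d³ configuration is t₂g³e_g⁰ (only one arrangement possible), giving 3 unpaired electrons.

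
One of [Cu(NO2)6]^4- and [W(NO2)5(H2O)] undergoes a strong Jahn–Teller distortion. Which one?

[Cu(NO2)6]^4-

[Cu(NO2)6]^4-: Each nitro (N-bound nitrite) is −1; balancing the −4 overall charge requires Cu(II). Copper is a group-11 element; Cu(II) is therefore d⁹. The t₂g⁶e_g³ configuration has an unevenly filled e_g set; the Jahn–Teller theorem predicts a tetragonal distortion (typically axial elongation) to lift the degeneracy.
[W(NO2)5(H2O)]: Summing ligand charges against the 0 overall charge gives an oxidation state of +5 for tungsten. Tungsten is a group-6 element; W(V) is therefore d¹. The d¹ configuration leaves the e_g set evenly filled (or empty) — no strong Jahn–Teller driving force.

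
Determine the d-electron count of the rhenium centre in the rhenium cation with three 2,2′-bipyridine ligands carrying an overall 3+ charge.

d4

2,2′-bipyridine is neutral; balancing the +3 overall charge requires Re(III).
Group 7 minus oxidation state 3 gives a d⁴ configuration.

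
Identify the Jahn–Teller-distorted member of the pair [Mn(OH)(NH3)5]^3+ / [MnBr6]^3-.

[MnBr6]^3-

[Mn(OH)(NH3)5]^3+: Each hydroxide is −1; ammonia is neutral; balancing the +3 overall charge requires Mn(IV). Group 7 minus oxidation state 4 gives a d³ configuration. The d³ configuration leaves the e_g set evenly filled (or empty) — no strong Jahn–Teller driving force.
[MnBr6]^3-: Each bromide is −1; balancing the −3 overall charge requires Mn(III). Mn sits in group 7, so the d-electron count is 7 − 3 = 4. Bromide is a weak-field ligand for a first-row metal, so the complex is high-spin. The t₂g³e_g¹ (high-spin) configuration has an unevenly filled e_g set; the Jahn–Teller theorem predicts a tetragonal distortion (typically axial elongation) to lift the degeneracy.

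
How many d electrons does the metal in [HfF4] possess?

d⁰

Each fluoride is −1; balancing the 0 overall charge requires Hf(IV).
Hf sits in group 4, so the d-electron count is 4 − 4 = 0.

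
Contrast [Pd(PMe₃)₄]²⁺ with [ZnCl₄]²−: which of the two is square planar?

For [Pd(PMe₃)₄]²⁺: Trimethylphosphine is neutral; balancing the +2 overall charge requires Pd(II). Palladium is a group-10 element; Pd(II) is therefore d⁸. A 4d d⁸ ion has a large crystal-field splitting; square planar leaves the high-energy d_{x²−y²} orbital empty and maximises CFSE. → square planar.
For [ZnCl₄]²−: Ligand charges: each chloride is −1. With an overall charge of −2 the zinc centre must be in the +2 oxidation state. Zinc is a group-12 element; Zn(II) is therefore d¹⁰. A d¹⁰ ion has no crystal-field stabilisation preference between square planar and tetrahedral, so four ligands adopt the sterically favoured tetrahedral geometry. → tetrahedral.

[Pd(PMe₃)₄]²⁺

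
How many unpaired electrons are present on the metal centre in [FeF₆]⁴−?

4

Summing ligand charges against the −4 overall charge gives an oxidation state of +2 for iron.
Iron is a group-8 element; Fe(II) is therefore d⁶.
The spin state decides the count: Fluoride is a weak-field ligand for a first-row metal, so the complex is high-spin.
An octahedral high-spin d⁶ ion is t₂g⁴e_g², giving 4 unpaired electrons.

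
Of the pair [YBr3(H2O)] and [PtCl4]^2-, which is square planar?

[PtCl4]^2-

For [YBr3(H2O)]: Each bromide is −1; water is neutral; balancing the 0 overall charge requires Y(III). Y sits in group 3, so the d-electron count is 3 − 3 = 0. A d⁰ ion has no crystal-field stabilisation preference between square planar and tetrahedral, so four ligands adopt the sterically favoured tetrahedral geometry. → tetrahedral.
For [PtCl4]^2-: Each chloride is −1; balancing the −2 overall charge requires Pt(II). Pt sits in group 10, so the d-electron count is 10 − 2 = 8. A 5d d⁸ ion has a large crystal-field splitting; square planar leaves the high-energy d_{x²−y²} orbital empty and maximises CFSE. → square planar.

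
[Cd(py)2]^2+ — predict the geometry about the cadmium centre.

Ligand charges: pyridine is neutral. With an overall charge of +2 the cadmium centre must be in the +2 oxidation state.
Group 12 minus oxidation state 2 gives a d¹⁰ configuration.
Coordination number: 2.
A d¹⁰ ion with only two ligands adopts a linear arrangement (sp hybridisation; no CFSE preference).

linear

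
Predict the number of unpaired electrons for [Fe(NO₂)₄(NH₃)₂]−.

1

Summing ligand charges against the −1 overall charge gives an oxidation state of +3 for iron.
Fe sits in group 8, so the d-electron count is 8 − 3 = 5.
The spin state decides the count: Nitro (N-bound nitrite) is a strong-field ligand (high in the spectrochemical series) for a first-row metal, so the complex is low-spin.
An octahedral low-spin d⁵ ion is t₂g⁵e_g⁰, giving 1 unpaired electron.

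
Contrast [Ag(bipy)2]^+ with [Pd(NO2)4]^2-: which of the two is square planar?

For [Ag(bipy)2]^+: Ligand charges: 2,2′-bipyridine is neutral. With an overall charge of +1 the silver centre must be in the +1 oxidation state. Ag sits in group 11, so the d-electron count is 11 − 1 = 10. A d¹⁰ ion has no crystal-field stabilisation preference between square planar and tetrahedral, so four ligands adopt the sterically favoured tetrahedral geometry. → tetrahedral.
For [Pd(NO2)4]^2-: Ligand charges: each nitro (N-bound nitrite) is −1. With an overall charge of −2 the palladium centre must be in the +2 oxidation state. Palladium is a group-10 element; Pd(II) is therefore d⁸. A 4d d⁸ ion has a large crystal-field splitting; square planar leaves the high-energy d_{x²−y²} orbital empty and maximises CFSE. → square planar.

[Pd(NO2)4]^2-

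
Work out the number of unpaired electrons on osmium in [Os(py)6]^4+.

Pyridine is neutral; balancing the +4 overall charge requires Os(IV).
Osmium is a group-8 element; Os(IV) is therefore d⁴.
The spin state decides the count: a 5d ion has a large Δₒ and is invariably low-spin.
An octahedral low-spin d⁴ ion is t₂g⁴e_g⁰, giving 2 unpaired electrons.

2 unpaired electrons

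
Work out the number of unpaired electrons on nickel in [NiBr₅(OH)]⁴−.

Ligand charges: each bromide is −1; each hydroxide is −1. With an overall charge of −4 the nickel centre must be in the +2 oxidation state.
Nickel is a group-10 element; Ni(II) is therefore d⁸.
In an octahedral field the d⁸ configuration is t₂g⁶e_g² (only one arrangement possible), giving 2 unpaired electrons.

2 unpaired electrons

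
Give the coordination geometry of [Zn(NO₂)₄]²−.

Each nitro (N-bound nitrite) is −1; balancing the −2 overall charge requires Zn(II).
Zn sits in group 12, so the d-electron count is 12 − 2 = 10.
With 4 monodentate ligands the coordination number is 4.
A d¹⁰ ion has no crystal-field stabilisation preference between square planar and tetrahedral, so four ligands adopt the sterically favoured tetrahedral geometry.

tetrahedral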